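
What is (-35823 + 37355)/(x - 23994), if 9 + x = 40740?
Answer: 1532/16737 ≈ 0.091534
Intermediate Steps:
x = 40731 (x = -9 + 40740 = 40731)
(-35823 + 37355)/(x - 23994) = (-35823 + 37355)/(40731 - 23994) = 1532/16737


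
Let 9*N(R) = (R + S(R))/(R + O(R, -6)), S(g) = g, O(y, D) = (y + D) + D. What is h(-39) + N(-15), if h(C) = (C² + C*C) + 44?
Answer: 194423/63 ≈ 3086.1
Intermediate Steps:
O(y, D) = y + 2*D (O(y, D) = (D + y) + D = y + 2*D)
h(C) = 44 + 2*C² (h(C) = (C² + C²) + 44 = 2*C² + 44 = 44 + 2*C²)
N(R) = 2*R/(9*(-12 + 2*R)) (N(R) = ((R + R)/(R + (R + 2*(-6))))/9 = ((2*R)/(R + (R - 12)))/9 = ((2*R)/(R + (-12 + R)))/9 = ((2*R)/(-12 + 2*R))/9 = (2*R/(-12 + 2*R))/9 = 2*R/(9*(-12 + 2*R)))
h(-39) + N(-15) = (44 + 2*(-39)²) + (⅑)*(-15)/(-6 - 15) = (44 + 2*1521) + (⅑)*(-15)/(-21) = (44 + 3042) + (⅑)*(-15)*(-1/21) = 3086 + 5/63 = 194423/63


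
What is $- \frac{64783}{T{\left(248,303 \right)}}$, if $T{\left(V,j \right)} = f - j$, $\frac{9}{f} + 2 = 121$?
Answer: $\frac{7709177}{36048} \approx 213.86$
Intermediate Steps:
$f = \frac{9}{119}$ ($f = \frac{9}{-2 + 121} = \frac{9}{119} \approx 0.07563$)
$T{\left(V,j \right)} = \frac{9}{119} - j$
$- \frac{64783}{T{\left(248,303 \right)}} = - \frac{64783}{\frac{9}{119} - 303} = - \frac{64783}{- \frac{36048}{119}} = \left(-64783\right) \left(- \frac{119}{36048}\right) = \frac{7709177}{36048}$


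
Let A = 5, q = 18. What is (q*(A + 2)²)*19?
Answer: 16758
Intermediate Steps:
(q*(A + 2)²)*19 = (18*(5 + 2)²)*19 = (18*7²)*19 = (18*49)*19 = 882*19 = 16758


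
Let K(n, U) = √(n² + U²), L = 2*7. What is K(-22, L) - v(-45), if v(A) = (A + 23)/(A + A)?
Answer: -11/45 + 2*√170 ≈ 25.832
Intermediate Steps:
L = 14
v(A) = (23 + A)/(2*A) (v(A) = (23 + A)/((2*A)) = (23 + A)*(1/(2*A)) = (23 + A)/(2*A))
K(n, U) = √(U² + n²)
K(-22, L) - v(-45) = √(14² + (-22)²) - (23 - 45)/(2*(-45)) = √(196 + 484) - (-1)*(-22)/(2*45) = √680 - 1*11/45 = 2*√170 - 11/45 = -11/45 + 2*√170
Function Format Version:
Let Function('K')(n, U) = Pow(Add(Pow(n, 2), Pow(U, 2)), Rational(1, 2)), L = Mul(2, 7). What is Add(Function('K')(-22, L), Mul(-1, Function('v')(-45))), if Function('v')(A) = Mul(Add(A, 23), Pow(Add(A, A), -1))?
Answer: Add(Rational(-11, 45), Mul(2, Pow(170, Rational(1, 2)))) ≈ 25.832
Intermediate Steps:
L = 14
Function('v')(A) = Mul(Rational(1, 2), Pow(A, -1), Add(23, A)) (Function('v')(A) = Mul(Add(23, A), Pow(Mul(2, A), -1)) = Mul(Add(23, A), Mul(Rational(1, 2), Pow(A, -1))) = Mul(Rational(1, 2), Pow(A, -1), Add(23, A)))
Function('K')(n, U) = Pow(Add(Pow(U, 2), Pow(n, 2)), Rational(1, 2))
Add(Function('K')(-22, L), Mul(-1, Function('v')(-45))) = Add(Pow(Add(Pow(14, 2), Pow(-22, 2)), Rational(1, 2)), Mul(-1, Mul(Rational(1, 2), Pow(-45, -1), Add(23, -45)))) = Add(Pow(Add(196, 484), Rational(1, 2)), Mul(-1, Mul(Rational(1, 2), Rational(-1, 45), -22))) = Add(Pow(680, Rational(1, 2)), Mul(-1, Rational(11, 45))) = Add(Mul(2, Pow(170, Rational(1, 2))), Rational(-11, 45)) = Add(Rational(-11, 45), Mul(2, Pow(170, Rational(1, 2))))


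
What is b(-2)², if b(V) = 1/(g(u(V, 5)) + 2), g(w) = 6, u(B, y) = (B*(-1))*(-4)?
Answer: 1/64 ≈ 0.015625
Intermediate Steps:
u(B, y) = 4*B (u(B, y) = -B*(-4) = 4*B)
b(V) = ⅛ (b(V) = 1/(6 + 2) = 1/8 = ⅛)
b(-2)² = (⅛)² = 1/64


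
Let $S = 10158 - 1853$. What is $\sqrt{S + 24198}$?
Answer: $\sqrt{32503} \approx 180.29$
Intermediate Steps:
$S = 8305$
$\sqrt{S + 24198} = \sqrt{8305 + 24198} = \sqrt{32503}$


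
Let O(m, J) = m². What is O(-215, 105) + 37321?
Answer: 83546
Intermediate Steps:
O(-215, 105) + 37321 = (-215)² + 37321 = 46225 + 37321 = 83546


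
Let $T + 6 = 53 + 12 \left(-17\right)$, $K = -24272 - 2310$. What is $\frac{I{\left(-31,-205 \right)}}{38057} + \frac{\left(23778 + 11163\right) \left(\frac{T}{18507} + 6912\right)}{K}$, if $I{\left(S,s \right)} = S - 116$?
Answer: $- \frac{56700649245103159}{6240752712406} \approx -9085.5$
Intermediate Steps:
$K = -26582$ ($K = -24272 - 2310 = -26582$)
$T = -157$ ($T = -6 + \left(53 + 12 \left(-17\right)\right) = -6 + \left(53 - 204\right) = -6 - 151 = -157$)
$I{\left(S,s \right)} = -116 + S$
$\frac{I{\left(-31,-205 \right)}}{38057} + \frac{\left(23778 + 11163\right) \left(\frac{T}{18507} + 6912\right)}{K} = \frac{-116 - 31}{38057} + \frac{\left(23778 + 11163\right) \left(- \frac{157}{18507} + 6912\right)}{-26582} = \left(-147\right) \frac{1}{38057} + 34941 \left(\left(-157\right) \frac{1}{18507} + 6912\right) \left(- \frac{1}{26582}\right) = - \frac{147}{38057} + 34941 \left(- \frac{157}{18507} + 6912\right) \left(- \frac{1}{26582}\right) = - \frac{147}{38057} + 34941 \cdot \frac{127920227}{18507} \left(- \frac{1}{26582}\right) = - \frac{147}{38057} + \frac{1489886883869}{6169} \left(- \frac{1}{26582}\right) = - \frac{147}{38057} - \frac{1489886883869}{163984358} = - \frac{56700649245103159}{6240752712406}$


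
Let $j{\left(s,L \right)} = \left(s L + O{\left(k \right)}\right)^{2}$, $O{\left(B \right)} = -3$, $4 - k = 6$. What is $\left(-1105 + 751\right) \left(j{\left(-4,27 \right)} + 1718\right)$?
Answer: $-4969806$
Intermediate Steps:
$k = -2$ ($k = 4 - 6 = -2$)
$j{\left(s,L \right)} = \left(-3 + L s\right)^{2}$ ($j{\left(s,L \right)} = \left(s L - 3\right)^{2} = \left(L s - 3\right)^{2} = \left(-3 + L s\right)^{2}$)
$\left(-1105 + 751\right) \left(j{\left(-4,27 \right)} + 1718\right) = \left(-1105 + 751\right) \left(\left(-3 + 27 \left(-4\right)\right)^{2} + 1718\right) = - 354 \left(\left(-3 - 108\right)^{2} + 1718\right) = - 354 \left(\left(-111\right)^{2} + 1718\right) = - 354 \left(12321 + 1718\right) = \left(-354\right) 14039 = -4969806$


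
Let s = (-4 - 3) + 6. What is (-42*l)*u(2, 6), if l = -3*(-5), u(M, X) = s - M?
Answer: 1890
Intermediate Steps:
s = -1 (s = -7 + 6 = -1)
u(M, X) = -1 - M
l = 15
(-42*l)*u(2, 6) = (-42*15)*(-1 - 1*2) = -630*(-1 - 2) = -630*(-3) = 1890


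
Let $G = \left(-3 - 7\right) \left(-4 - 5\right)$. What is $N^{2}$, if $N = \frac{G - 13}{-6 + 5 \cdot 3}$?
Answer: $\frac{5929}{81} \approx 73.198$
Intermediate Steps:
$G = 90$ ($G = \left(-10\right) \left(-9\right) = 90$)
$N = \frac{77}{9}$ ($N = \frac{90 - 13}{-6 + 5 \cdot 3} = \frac{77}{-6 + 15} = \frac{77}{9} \approx 8.5556$)
$N^{2} = \left(\frac{77}{9}\right)^{2} = \frac{5929}{81}$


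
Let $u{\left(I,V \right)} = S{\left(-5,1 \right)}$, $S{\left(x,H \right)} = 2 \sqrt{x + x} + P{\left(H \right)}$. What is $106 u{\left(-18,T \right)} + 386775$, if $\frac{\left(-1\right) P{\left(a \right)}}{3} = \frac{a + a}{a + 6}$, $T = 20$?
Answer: $\frac{2706789}{7} + 212 i \sqrt{10} \approx 3.8668 \cdot 10^{5} + 670.4 i$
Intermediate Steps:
$P{\left(a \right)} = - \frac{6 a}{6 + a}$ ($P{\left(a \right)} = - 3 \frac{a + a}{a + 6} = - 3 \frac{2 a}{6 + a} = - \frac{6 a}{6 + a}$)
$S{\left(x,H \right)} = - \frac{6 H}{6 + H} + 2 \sqrt{2} \sqrt{x}$ ($S{\left(x,H \right)} = 2 \sqrt{x + x} - \frac{6 H}{6 + H} = 2 \sqrt{2 x} - \frac{6 H}{6 + H} = 2 \sqrt{2} \sqrt{x} - \frac{6 H}{6 + H} = - \frac{6 H}{6 + H} + 2 \sqrt{2} \sqrt{x}$)
$u{\left(I,V \right)} = - \frac{6}{7} + 2 i \sqrt{10}$ ($u{\left(I,V \right)} = \frac{2 \left(\left(-3\right) 1 + \sqrt{2} \sqrt{-5} \left(6 + 1\right)\right)}{6 + 1} = \frac{2 \left(-3 + \sqrt{2} i \sqrt{5} \cdot 7\right)}{7} = 2 \cdot \frac{1}{7} \left(-3 + 7 i \sqrt{10}\right) = - \frac{6}{7} + 2 i \sqrt{10}$)
$106 u{\left(-18,T \right)} + 386775 = 106 \left(- \frac{6}{7} + 2 i \sqrt{10}\right) + 386775 = \left(- \frac{636}{7} + 212 i \sqrt{10}\right) + 386775 = \frac{2706789}{7} + 212 i \sqrt{10}$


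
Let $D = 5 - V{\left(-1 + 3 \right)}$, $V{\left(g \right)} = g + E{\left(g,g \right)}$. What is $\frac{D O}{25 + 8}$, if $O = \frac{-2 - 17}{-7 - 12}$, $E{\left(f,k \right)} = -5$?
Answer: $\frac{8}{33} \approx 0.24242$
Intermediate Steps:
$O = 1$ ($O = - \frac{19}{-19} = \left(-19\right) \left(- \frac{1}{19}\right) = 1$)
$V{\left(g \right)} = -5 + g$ ($V{\left(g \right)} = g - 5 = -5 + g$)
$D = 8$ ($D = 5 - \left(-5 + \left(-1 + 3\right)\right) = 5 - \left(-5 + 2\right) = 5 - -3 = 5 + 3 = 8$)
$\frac{D O}{25 + 8} = \frac{8 \cdot 1}{25 + 8} = \frac{8}{33}$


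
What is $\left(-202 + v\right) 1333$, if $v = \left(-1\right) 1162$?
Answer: $-1818212$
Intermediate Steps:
$v = -1162$
$\left(-202 + v\right) 1333 = \left(-202 - 1162\right) 1333 = \left(-1364\right) 1333 = -1818212$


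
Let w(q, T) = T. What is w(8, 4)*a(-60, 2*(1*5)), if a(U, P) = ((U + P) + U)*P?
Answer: -4400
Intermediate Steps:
a(U, P) = P*(P + 2*U) (a(U, P) = ((P + U) + U)*P = (P + 2*U)*P = P*(P + 2*U))
w(8, 4)*a(-60, 2*(1*5)) = 4*((2*(1*5))*(2*(1*5) + 2*(-60))) = 4*((2*5)*(2*5 - 120)) = 4*(10*(10 - 120)) = 4*(10*(-110)) = 4*(-1100) = -4400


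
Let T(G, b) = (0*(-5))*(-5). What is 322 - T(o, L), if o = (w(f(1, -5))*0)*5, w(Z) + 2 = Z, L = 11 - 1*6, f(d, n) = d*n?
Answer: 322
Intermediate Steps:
L = 5 (L = 11 - 6 = 5)
w(Z) = -2 + Z
o = 0 (o = ((-2 + 1*(-5))*0)*5 = ((-2 - 5)*0)*5 = -7*0*5 = 0*5 = 0)
T(G, b) = 0 (T(G, b) = 0*(-5) = 0)
322 - T(o, L) = 322 - 1*0 = 322 + 0 = 322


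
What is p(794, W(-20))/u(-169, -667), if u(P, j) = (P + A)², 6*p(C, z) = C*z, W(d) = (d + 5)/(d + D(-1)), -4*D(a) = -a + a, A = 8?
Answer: 397/103684 ≈ 0.0038289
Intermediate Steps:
D(a) = 0 (D(a) = -(-a + a)/4 = -¼*0 = 0)
W(d) = (5 + d)/d (W(d) = (d + 5)/(d + 0) = (5 + d)/d)
p(C, z) = C*z/6 (p(C, z) = (C*z)/6 = C*z/6)
u(P, j) = (8 + P)² (u(P, j) = (P + 8)² = (8 + P)²)
p(794, W(-20))/u(-169, -667) = ((⅙)*794*((5 - 20)/(-20)))/((8 - 169)²) = ((⅙)*794*(-1/20*(-15)))/((-161)²) = ((⅙)*794*(¾))/25921 = (397/4)*(1/25921) = 397/103684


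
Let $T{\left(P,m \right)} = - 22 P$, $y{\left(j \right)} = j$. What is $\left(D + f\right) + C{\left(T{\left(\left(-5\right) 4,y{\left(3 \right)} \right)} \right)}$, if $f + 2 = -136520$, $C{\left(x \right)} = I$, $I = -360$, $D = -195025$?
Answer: $-331907$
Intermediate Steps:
$C{\left(x \right)} = -360$
$f = -136522$ ($f = -2 - 136520 = -136522$)
$\left(D + f\right) + C{\left(T{\left(\left(-5\right) 4,y{\left(3 \right)} \right)} \right)} = \left(-195025 - 136522\right) - 360 = -331547 - 360 = -331907$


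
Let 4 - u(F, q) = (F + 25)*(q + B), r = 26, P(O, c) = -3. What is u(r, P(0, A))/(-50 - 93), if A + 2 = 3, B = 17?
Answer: 710/143 ≈ 4.9650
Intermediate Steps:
A = 1 (A = -2 + 3 = 1)
u(F, q) = 4 - (17 + q)*(25 + F) (u(F, q) = 4 - (F + 25)*(q + 17) = 4 - (25 + F)*(17 + q) = 4 - (17 + q)*(25 + F))
u(r, P(0, A))/(-50 - 93) = (-421 - 25*(-3) - 17*26 - 1*26*(-3))/(-50 - 93) = (-421 + 75 - 442 + 78)/(-143) = -710*(-1/143) = 710/143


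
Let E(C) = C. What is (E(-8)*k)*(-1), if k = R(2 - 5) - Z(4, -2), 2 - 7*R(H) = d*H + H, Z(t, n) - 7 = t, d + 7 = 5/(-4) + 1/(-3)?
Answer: -782/7 ≈ -111.71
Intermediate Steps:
d = -103/12 (d = -7 + (5/(-4) + 1/(-3)) = -7 + (5*(-¼) + 1*(-⅓)) = -7 + (-5/4 - ⅓) = -7 - 19/12 = -103/12 ≈ -8.5833)
Z(t, n) = 7 + t
R(H) = 2/7 + 13*H/12 (R(H) = 2/7 - (-103*H/12 + H)/7 = 2/7 - (-13)*H/12 = 2/7 + 13*H/12)
k = -391/28 (k = (2/7 + 13*(2 - 5)/12) - (7 + 4) = (2/7 + (13/12)*(-3)) - 1*11 = (2/7 - 13/4) - 11 = -83/28 - 11 = -391/28 ≈ -13.964)
(E(-8)*k)*(-1) = -8*(-391/28)*(-1) = (782/7)*(-1) = -782/7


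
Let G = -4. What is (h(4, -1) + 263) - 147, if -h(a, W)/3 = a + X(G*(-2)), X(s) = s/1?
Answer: 80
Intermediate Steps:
X(s) = s (X(s) = s*1 = s)
h(a, W) = -24 - 3*a (h(a, W) = -3*(a - 4*(-2)) = -3*(a + 8) = -3*(8 + a) = -24 - 3*a)
(h(4, -1) + 263) - 147 = ((-24 - 3*4) + 263) - 147 = ((-24 - 12) + 263) - 147 = (-36 + 263) - 147 = 227 - 147 = 80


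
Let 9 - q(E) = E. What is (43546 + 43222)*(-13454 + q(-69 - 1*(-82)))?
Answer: -1167723744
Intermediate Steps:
q(E) = 9 - E
(43546 + 43222)*(-13454 + q(-69 - 1*(-82))) = (43546 + 43222)*(-13454 + (9 - (-69 - 1*(-82)))) = 86768*(-13454 + (9 - (-69 + 82))) = 86768*(-13454 + (9 - 1*13)) = 86768*(-13454 + (9 - 13)) = 86768*(-13454 - 4) = 86768*(-13458) = -1167723744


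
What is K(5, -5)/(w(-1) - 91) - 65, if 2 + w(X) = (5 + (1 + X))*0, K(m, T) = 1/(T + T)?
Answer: -60449/930 ≈ -64.999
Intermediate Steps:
K(m, T) = 1/(2*T)
w(X) = -2 (w(X) = -2 + (5 + (1 + X))*0 = -2 + (6 + X)*0 = -2 + 0 = -2)
K(5, -5)/(w(-1) - 91) - 65 = ((½)/(-5))/(-2 - 91) - 65 = ((½)*(-⅕))/(-93) - 65 = -⅒*(-1/93) - 65 = 1/930 - 65 = -60449/930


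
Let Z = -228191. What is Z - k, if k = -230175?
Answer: 1984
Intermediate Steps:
Z - k = -228191 - 1*(-230175) = -228191 + 230175 = 1984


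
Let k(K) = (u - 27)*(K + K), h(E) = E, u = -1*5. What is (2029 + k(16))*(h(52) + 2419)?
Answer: 2483355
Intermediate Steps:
u = -5
k(K) = -64*K (k(K) = (-5 - 27)*(K + K) = -64*K)
(2029 + k(16))*(h(52) + 2419) = (2029 - 64*16)*(52 + 2419) = (2029 - 1024)*2471 = 1005*2471 = 2483355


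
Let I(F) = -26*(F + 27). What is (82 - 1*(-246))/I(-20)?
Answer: -164/91 ≈ -1.8022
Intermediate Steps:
I(F) = -702 - 26*F (I(F) = -26*(27 + F) = -702 - 26*F)
(82 - 1*(-246))/I(-20) = (82 - 1*(-246))/(-702 - 26*(-20)) = (82 + 246)/(-702 + 520) = 328/(-182) = 328*(-1/182) = -164/91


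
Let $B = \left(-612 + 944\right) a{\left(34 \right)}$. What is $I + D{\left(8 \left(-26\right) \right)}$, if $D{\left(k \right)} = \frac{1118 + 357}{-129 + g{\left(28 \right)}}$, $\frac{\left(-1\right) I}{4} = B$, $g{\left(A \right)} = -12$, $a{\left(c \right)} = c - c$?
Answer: $- \frac{1475}{141} \approx -10.461$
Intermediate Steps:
$a{\left(c \right)} = 0$
$B = 0$ ($B = \left(-612 + 944\right) 0 = 332 \cdot 0 = 0$)
$I = 0$ ($I = \left(-4\right) 0 = 0$)
$D{\left(k \right)} = - \frac{1475}{141}$ ($D{\left(k \right)} = \frac{1118 + 357}{-129 - 12} = \frac{1475}{-141} = 1475 \left(- \frac{1}{141}\right) = - \frac{1475}{141}$)
$I + D{\left(8 \left(-26\right) \right)} = 0 - \frac{1475}{141} = - \frac{1475}{141}$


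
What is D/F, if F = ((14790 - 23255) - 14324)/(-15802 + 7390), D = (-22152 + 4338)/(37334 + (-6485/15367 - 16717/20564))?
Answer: -47354079449359584/268851282283670957 ≈ -0.17613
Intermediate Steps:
D = -5629348484232/11797414642313 (D = -17814/(37334 + (-6485*1/15367 - 16717*1/20564)) = -17814/(37334 + (-6485/15367 - 16717/20564)) = -17814/(37334 - 390247679/316006988) = -17814/11797414642313/316006988 = -17814*316006988/11797414642313 = -5629348484232/11797414642313 ≈ -0.47717)
F = 22789/8412 (F = (-8465 - 14324)/(-8412) = -22789*(-1/8412) = 22789/8412 ≈ 2.7091)
D/F = -5629348484232/(11797414642313*22789/8412) = -5629348484232/11797414642313*8412/22789 = -47354079449359584/268851282283670957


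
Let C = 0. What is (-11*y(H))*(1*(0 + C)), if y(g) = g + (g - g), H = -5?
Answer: 0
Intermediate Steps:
y(g) = g (y(g) = g + 0 = g)
(-11*y(H))*(1*(0 + C)) = (-11*(-5))*(1*(0 + 0)) = 55*(1*0) = 55*0 = 0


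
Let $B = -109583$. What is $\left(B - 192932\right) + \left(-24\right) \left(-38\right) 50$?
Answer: $-256915$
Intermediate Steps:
$\left(B - 192932\right) + \left(-24\right) \left(-38\right) 50 = \left(-109583 - 192932\right) + \left(-24\right) \left(-38\right) 50 = -302515 + 912 \cdot 50 = -302515 + 45600 = -256915$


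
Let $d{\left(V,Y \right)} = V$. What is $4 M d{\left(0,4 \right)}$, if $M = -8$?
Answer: $0$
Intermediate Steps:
$4 M d{\left(0,4 \right)} = 4 \left(-8\right) 0 = \left(-32\right) 0 = 0$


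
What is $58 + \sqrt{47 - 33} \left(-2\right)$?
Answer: $58 - 2 \sqrt{14} \approx 50.517$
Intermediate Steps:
$58 + \sqrt{47 - 33} \left(-2\right) = 58 + \sqrt{14} \left(-2\right) = 58 - 2 \sqrt{14}$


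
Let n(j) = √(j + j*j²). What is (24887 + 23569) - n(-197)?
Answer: 48456 - I*√7645570 ≈ 48456.0 - 2765.1*I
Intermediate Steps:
n(j) = √(j + j³)
(24887 + 23569) - n(-197) = (24887 + 23569) - √(-197 + (-197)³) = 48456 - √(-197 - 7645373) = 48456 - √(-7645570) = 48456 - I*√7645570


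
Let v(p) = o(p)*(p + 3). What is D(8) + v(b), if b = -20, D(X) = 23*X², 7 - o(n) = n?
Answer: 1013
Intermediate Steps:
o(n) = 7 - n
v(p) = (3 + p)*(7 - p) (v(p) = (7 - p)*(p + 3) = (7 - p)*(3 + p) = (3 + p)*(7 - p))
D(8) + v(b) = 23*8² - (-7 - 20)*(3 - 20) = 23*64 - 1*(-27)*(-17) = 1472 - 459 = 1013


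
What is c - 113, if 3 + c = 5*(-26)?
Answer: -246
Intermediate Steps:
c = -133 (c = -3 + 5*(-26) = -3 - 130 = -133)
c - 113 = -133 - 113 = -246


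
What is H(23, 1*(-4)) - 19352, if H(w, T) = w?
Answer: -19329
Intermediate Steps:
H(23, 1*(-4)) - 19352 = 23 - 19352 = -19329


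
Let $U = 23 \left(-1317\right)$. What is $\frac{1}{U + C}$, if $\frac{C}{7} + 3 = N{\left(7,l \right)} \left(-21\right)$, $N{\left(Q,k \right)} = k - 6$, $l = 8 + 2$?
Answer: $- \frac{1}{30900} \approx -3.2362 \cdot 10^{-5}$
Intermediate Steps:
$l = 10$
$N{\left(Q,k \right)} = -6 + k$ ($N{\left(Q,k \right)} = k - 6 = -6 + k$)
$C = -609$ ($C = -21 + 7 \left(-6 + 10\right) \left(-21\right) = -21 + 7 \cdot 4 \left(-21\right) = -21 + 7 \left(-84\right) = -21 - 588 = -609$)
$U = -30291$
$\frac{1}{U + C} = \frac{1}{-30291 - 609} = \frac{1}{-30900} = - \frac{1}{30900}$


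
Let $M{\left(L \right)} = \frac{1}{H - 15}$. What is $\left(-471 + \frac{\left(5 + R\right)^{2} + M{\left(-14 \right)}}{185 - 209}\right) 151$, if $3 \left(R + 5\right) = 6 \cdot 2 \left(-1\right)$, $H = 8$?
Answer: $- \frac{3988363}{56} \approx -71221.0$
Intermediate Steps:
$R = -9$ ($R = -5 + \frac{6 \cdot 2 \left(-1\right)}{3} = -5 + \frac{12 \left(-1\right)}{3} = -5 + \frac{1}{3} \left(-12\right) = -5 - 4 = -9$)
$M{\left(L \right)} = - \frac{1}{7}$ ($M{\left(L \right)} = \frac{1}{8 - 15} = \frac{1}{-7} = - \frac{1}{7}$)
$\left(-471 + \frac{\left(5 + R\right)^{2} + M{\left(-14 \right)}}{185 - 209}\right) 151 = \left(-471 + \frac{\left(5 - 9\right)^{2} - \frac{1}{7}}{185 - 209}\right) 151 = \left(-471 + \frac{\left(-4\right)^{2} - \frac{1}{7}}{-24}\right) 151 = \left(-471 + \left(16 - \frac{1}{7}\right) \left(- \frac{1}{24}\right)\right) 151 = \left(-471 + \frac{111}{7} \left(- \frac{1}{24}\right)\right) 151 = \left(-471 - \frac{37}{56}\right) 151 = \left(- \frac{26413}{56}\right) 151 = - \frac{3988363}{56}$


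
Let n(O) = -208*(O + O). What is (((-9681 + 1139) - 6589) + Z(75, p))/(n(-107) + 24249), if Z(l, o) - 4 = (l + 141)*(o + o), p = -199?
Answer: -101095/68761 ≈ -1.4702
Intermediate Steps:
Z(l, o) = 4 + 2*o*(141 + l) (Z(l, o) = 4 + (l + 141)*(o + o) = 4 + (141 + l)*(2*o) = 4 + 2*o*(141 + l))
n(O) = -416*O
(((-9681 + 1139) - 6589) + Z(75, p))/(n(-107) + 24249) = (((-9681 + 1139) - 6589) + (4 + 282*(-199) + 2*75*(-199)))/(-416*(-107) + 24249) = ((-8542 - 6589) + (4 - 56118 - 29850))/(44512 + 24249) = (-15131 - 85964)/68761 = -101095*1/68761 = -101095/68761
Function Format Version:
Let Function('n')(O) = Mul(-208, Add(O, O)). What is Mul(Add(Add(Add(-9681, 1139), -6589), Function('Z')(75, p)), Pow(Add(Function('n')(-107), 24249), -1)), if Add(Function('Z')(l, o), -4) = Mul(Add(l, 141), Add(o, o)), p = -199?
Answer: Rational(-101095, 68761) ≈ -1.4702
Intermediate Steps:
Function('Z')(l, o) = Add(4, Mul(2, o, Add(141, l))) (Function('Z')(l, o) = Add(4, Mul(Add(l, 141), Add(o, o))) = Add(4, Mul(Add(141, l), Mul(2, o))) = Add(4, Mul(2, o, Add(141, l))))
Function('n')(O) = Mul(-416, O) (Function('n')(O) = Mul(-208, Mul(2, O)) = Mul(-416, O))
Mul(Add(Add(Add(-9681, 1139), -6589), Function('Z')(75, p)), Pow(Add(Function('n')(-107), 24249), -1)) = Mul(Add(Add(Add(-9681, 1139), -6589), Add(4, Mul(282, -199), Mul(2, 75, -199))), Pow(Add(Mul(-416, -107), 24249), -1)) = Mul(Add(Add(-8542, -6589), Add(4, -56118, -29850)), Pow(Add(44512, 24249), -1)) = Mul(Add(-15131, -85964), Pow(68761, -1)) = Mul(-101095, Rational(1, 68761)) = Rational(-101095, 68761)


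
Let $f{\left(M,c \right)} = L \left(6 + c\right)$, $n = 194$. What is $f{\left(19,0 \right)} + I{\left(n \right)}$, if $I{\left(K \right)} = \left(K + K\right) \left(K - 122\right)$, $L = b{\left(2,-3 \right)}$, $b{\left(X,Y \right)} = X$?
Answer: $27948$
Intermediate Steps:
$L = 2$
$I{\left(K \right)} = 2 K \left(-122 + K\right)$
$f{\left(M,c \right)} = 12 + 2 c$ ($f{\left(M,c \right)} = 2 \left(6 + c\right) = 12 + 2 c$)
$f{\left(19,0 \right)} + I{\left(n \right)} = \left(12 + 2 \cdot 0\right) + 2 \cdot 194 \left(-122 + 194\right) = \left(12 + 0\right) + 2 \cdot 194 \cdot 72 = 12 + 27936 = 27948$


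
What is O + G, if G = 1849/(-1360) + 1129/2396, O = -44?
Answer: -36567851/814640 ≈ -44.888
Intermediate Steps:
G = -723691/814640 (G = 1849*(-1/1360) + 1129*(1/2396) = -1849/1360 + 1129/2396 = -723691/814640 ≈ -0.88836)
O + G = -44 - 723691/814640 = -36567851/814640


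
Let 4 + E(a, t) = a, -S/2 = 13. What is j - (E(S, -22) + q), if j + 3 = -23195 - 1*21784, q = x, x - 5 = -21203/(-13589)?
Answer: -610941876/13589 ≈ -44959.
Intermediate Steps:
S = -26 (S = -2*13 = -26)
E(a, t) = -4 + a
x = 89148/13589 (x = 5 - 21203/(-13589) = 5 - 21203*(-1/13589) = 5 + 21203/13589 = 89148/13589 ≈ 6.5603)
q = 89148/13589 ≈ 6.5603
j = -44982 (j = -3 + (-23195 - 1*21784) = -3 + (-23195 - 21784) = -3 - 44979 = -44982)
j - (E(S, -22) + q) = -44982 - ((-4 - 26) + 89148/13589) = -44982 - (-30 + 89148/13589) = -44982 - 1*(-318522/13589) = -44982 + 318522/13589 = -610941876/13589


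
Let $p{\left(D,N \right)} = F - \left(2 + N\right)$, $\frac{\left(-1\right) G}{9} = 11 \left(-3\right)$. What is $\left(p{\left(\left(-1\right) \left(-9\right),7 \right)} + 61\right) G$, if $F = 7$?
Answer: $17523$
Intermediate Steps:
$G = 297$ ($G = - 9 \cdot 11 \left(-3\right) = \left(-9\right) \left(-33\right) = 297$)
$p{\left(D,N \right)} = 5 - N$ ($p{\left(D,N \right)} = 7 - \left(2 + N\right) = 5 - N$)
$\left(p{\left(\left(-1\right) \left(-9\right),7 \right)} + 61\right) G = \left(\left(5 - 7\right) + 61\right) 297 = \left(-2 + 61\right) 297 = 59 \cdot 297 = 17523$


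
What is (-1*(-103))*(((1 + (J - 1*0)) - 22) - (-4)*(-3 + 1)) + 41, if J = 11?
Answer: -1813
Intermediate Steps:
(-1*(-103))*(((1 + (J - 1*0)) - 22) - (-4)*(-3 + 1)) + 41 = (-1*(-103))*(((1 + (11 - 1*0)) - 22) - (-4)*(-3 + 1)) + 41 = 103*(((1 + (11 + 0)) - 22) - (-4)*(-2)) + 41 = 103*(((1 + 11) - 22) - 1*8) + 41 = 103*((12 - 22) - 8) + 41 = 103*(-10 - 8) + 41 = 103*(-18) + 41 = -1854 + 41 = -1813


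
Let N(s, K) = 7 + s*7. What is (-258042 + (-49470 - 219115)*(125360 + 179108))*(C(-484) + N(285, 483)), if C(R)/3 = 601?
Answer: -311156903102710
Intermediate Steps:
C(R) = 1803 (C(R) = 3*601 = 1803)
N(s, K) = 7 + 7*s
(-258042 + (-49470 - 219115)*(125360 + 179108))*(C(-484) + N(285, 483)) = (-258042 + (-49470 - 219115)*(125360 + 179108))*(1803 + (7 + 7*285)) = (-258042 - 268585*304468)*(1803 + (7 + 1995)) = (-258042 - 81775537780)*(1803 + 2002) = -81775795822*3805 = -311156903102710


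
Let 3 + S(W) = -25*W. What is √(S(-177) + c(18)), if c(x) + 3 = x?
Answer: 3*√493 ≈ 66.611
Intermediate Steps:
S(W) = -3 - 25*W
c(x) = -3 + x
√(S(-177) + c(18)) = √((-3 - 25*(-177)) + (-3 + 18)) = √((-3 + 4425) + 15) = √(4422 + 15) = √4437 = 3*√493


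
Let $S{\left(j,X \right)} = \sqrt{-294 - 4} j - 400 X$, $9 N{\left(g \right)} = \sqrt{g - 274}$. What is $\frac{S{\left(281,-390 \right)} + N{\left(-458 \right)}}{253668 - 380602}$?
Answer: $- \frac{78000}{63467} - \frac{281 i \sqrt{298}}{126934} - \frac{i \sqrt{183}}{571203} \approx -1.229 - 0.038239 i$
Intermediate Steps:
$N{\left(g \right)} = \frac{\sqrt{-274 + g}}{9}$ ($N{\left(g \right)} = \frac{\sqrt{g - 274}}{9} = \frac{\sqrt{-274 + g}}{9}$)
$S{\left(j,X \right)} = - 400 X + i j \sqrt{298}$ ($S{\left(j,X \right)} = \sqrt{-298} j - 400 X = i \sqrt{298} j - 400 X = i j \sqrt{298} - 400 X = - 400 X + i j \sqrt{298}$)
$\frac{S{\left(281,-390 \right)} + N{\left(-458 \right)}}{253668 - 380602} = \frac{\left(\left(-400\right) \left(-390\right) + i 281 \sqrt{298}\right) + \frac{\sqrt{-274 - 458}}{9}}{253668 - 380602} = \frac{\left(156000 + 281 i \sqrt{298}\right) + \frac{\sqrt{-732}}{9}}{-126934} = \left(\left(156000 + 281 i \sqrt{298}\right) + \frac{2 i \sqrt{183}}{9}\right) \left(- \frac{1}{126934}\right) = \left(156000 + 281 i \sqrt{298} + \frac{2 i \sqrt{183}}{9}\right) \left(- \frac{1}{126934}\right) = - \frac{78000}{63467} - \frac{281 i \sqrt{298}}{126934} - \frac{i \sqrt{183}}{571203}$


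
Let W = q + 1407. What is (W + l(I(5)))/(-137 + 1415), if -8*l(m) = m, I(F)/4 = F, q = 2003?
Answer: 6815/2556 ≈ 2.6663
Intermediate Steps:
I(F) = 4*F
l(m) = -m/8
W = 3410 (W = 2003 + 1407 = 3410)
(W + l(I(5)))/(-137 + 1415) = (3410 - 5/2)/(-137 + 1415) = (3410 - 1/8*20)/1278 = (3410 - 5/2)*(1/1278) = (6815/2)*(1/1278) = 6815/2556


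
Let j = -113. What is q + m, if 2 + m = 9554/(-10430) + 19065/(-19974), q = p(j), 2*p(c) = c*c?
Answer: 110772417842/17360735 ≈ 6380.6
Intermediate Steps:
p(c) = c²/2 (p(c) = (c*c)/2 = c²/2)
q = 12769/2 (q = (½)*(-113)² = (½)*12769 = 12769/2 ≈ 6384.5)
m = -134389531/34721470 (m = -2 + (9554/(-10430) + 19065/(-19974)) = -2 + (9554*(-1/10430) + 19065*(-1/19974)) = -2 + (-4777/5215 - 6355/6658) = -2 - 64946591/34721470 = -134389531/34721470 ≈ -3.8705)
q + m = 12769/2 - 134389531/34721470 = 110772417842/17360735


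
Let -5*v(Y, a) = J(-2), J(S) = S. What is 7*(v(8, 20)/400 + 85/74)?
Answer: 297759/37000 ≈ 8.0475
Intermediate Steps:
v(Y, a) = 2/5 (v(Y, a) = -1/5*(-2) = 2/5)
7*(v(8, 20)/400 + 85/74) = 7*((2/5)/400 + 85/74) = 7*((2/5)*(1/400) + 85*(1/74)) = 7*(1/1000 + 85/74) = 7*(42537/37000) = 297759/37000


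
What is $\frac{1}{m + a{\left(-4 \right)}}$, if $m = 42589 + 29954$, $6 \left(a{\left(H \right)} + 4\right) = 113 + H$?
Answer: $\frac{6}{435343} \approx 1.3782 \cdot 10^{-5}$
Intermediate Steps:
$a{\left(H \right)} = \frac{89}{6} + \frac{H}{6}$ ($a{\left(H \right)} = -4 + \frac{113 + H}{6} = -4 + \left(\frac{113}{6} + \frac{H}{6}\right) = \frac{89}{6} + \frac{H}{6}$)
$m = 72543$
$\frac{1}{m + a{\left(-4 \right)}} = \frac{1}{72543 + \left(\frac{89}{6} + \frac{1}{6} \left(-4\right)\right)} = \frac{1}{72543 + \left(\frac{89}{6} - \frac{2}{3}\right)} = \frac{1}{72543 + \frac{85}{6}} = \frac{1}{\frac{435343}{6}} = \frac{6}{435343}$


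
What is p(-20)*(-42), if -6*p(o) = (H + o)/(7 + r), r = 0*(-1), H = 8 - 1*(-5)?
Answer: -7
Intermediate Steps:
H = 13 (H = 8 + 5 = 13)
r = 0
p(o) = -13/42 - o/42 (p(o) = -(13 + o)/(6*(7 + 0)) = -(13 + o)/(6*7) = -(13/7 + o/7)/6 = -13/42 - o/42)
p(-20)*(-42) = (-13/42 - 1/42*(-20))*(-42) = (-13/42 + 10/21)*(-42) = (⅙)*(-42) = -7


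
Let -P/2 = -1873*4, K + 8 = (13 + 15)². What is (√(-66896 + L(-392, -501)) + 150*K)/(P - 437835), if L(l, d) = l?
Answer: -116400/422851 - 2*I*√16822/422851 ≈ -0.27527 - 0.00061345*I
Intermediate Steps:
K = 776 (K = -8 + (13 + 15)² = -8 + 28² = -8 + 784 = 776)
P = 14984 (P = -(-3746)*4 = -2*(-7492) = 14984)
(√(-66896 + L(-392, -501)) + 150*K)/(P - 437835) = (√(-66896 - 392) + 150*776)/(14984 - 437835) = (√(-67288) + 116400)/(-422851) = (2*I*√16822 + 116400)*(-1/422851) = (116400 + 2*I*√16822)*(-1/422851) = -116400/422851 - 2*I*√16822/422851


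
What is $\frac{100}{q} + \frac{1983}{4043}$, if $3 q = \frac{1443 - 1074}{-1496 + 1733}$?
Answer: $\frac{32021003}{165763} \approx 193.17$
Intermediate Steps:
$q = \frac{41}{79}$ ($q = \frac{\left(1443 - 1074\right) \frac{1}{-1496 + 1733}}{3} = \frac{\left(1443 - 1074\right) \frac{1}{237}}{3} = \frac{369 \cdot \frac{1}{237}}{3} = \frac{1}{3} \cdot \frac{123}{79} = \frac{41}{79} \approx 0.51899$)
$\frac{100}{q} + \frac{1983}{4043} = \frac{100}{\frac{41}{79}} + \frac{1983}{4043} = 100 \cdot \frac{79}{41} + 1983 \cdot \frac{1}{4043} = \frac{7900}{41} + \frac{1983}{4043} = \frac{32021003}{165763}$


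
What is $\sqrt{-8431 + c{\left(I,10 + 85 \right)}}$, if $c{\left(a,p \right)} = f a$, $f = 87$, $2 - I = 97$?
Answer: $2 i \sqrt{4174} \approx 129.21 i$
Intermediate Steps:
$I = -95$ ($I = 2 - 97 = -95$)
$c{\left(a,p \right)} = 87 a$
$\sqrt{-8431 + c{\left(I,10 + 85 \right)}} = \sqrt{-8431 + 87 \left(-95\right)} = \sqrt{-8431 - 8265} = \sqrt{-16696} = 2 i \sqrt{4174}$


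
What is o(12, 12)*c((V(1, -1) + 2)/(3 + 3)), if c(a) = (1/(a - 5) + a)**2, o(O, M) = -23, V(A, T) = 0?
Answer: -575/1764 ≈ -0.32596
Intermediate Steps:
c(a) = (a + 1/(-5 + a))**2 (c(a) = (1/(-5 + a) + a)**2 = (a + 1/(-5 + a))**2)
o(12, 12)*c((V(1, -1) + 2)/(3 + 3)) = -23*(1 + ((0 + 2)/(3 + 3))**2 - 5*(0 + 2)/(3 + 3))**2/(-5 + (0 + 2)/(3 + 3))**2 = -23*(1 + (2/6)**2 - 10/6)**2/(-5 + 2/6)**2 = -23*(1 + (2*(1/6))**2 - 10/6)**2/(-5 + 2*(1/6))**2 = -23*(1 + (1/3)**2 - 5*1/3)**2/(-5 + 1/3)**2 = -23*(1 + 1/9 - 5/3)**2/(-14/3)**2 = -207*(-5/9)**2/196 = -207*25/(196*81) = -23*25/1764 = -575/1764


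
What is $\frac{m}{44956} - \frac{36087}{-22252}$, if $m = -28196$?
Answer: $\frac{248727445}{250090228} \approx 0.99455$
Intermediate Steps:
$\frac{m}{44956} - \frac{36087}{-22252} = - \frac{28196}{44956} - \frac{36087}{-22252} = \left(-28196\right) \frac{1}{44956} - - \frac{36087}{22252} = - \frac{7049}{11239} + \frac{36087}{22252} = \frac{248727445}{250090228}$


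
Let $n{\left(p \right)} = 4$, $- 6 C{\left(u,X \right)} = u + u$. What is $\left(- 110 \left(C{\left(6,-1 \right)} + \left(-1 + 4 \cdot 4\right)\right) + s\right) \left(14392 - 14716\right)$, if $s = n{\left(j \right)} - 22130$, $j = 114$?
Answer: $7632144$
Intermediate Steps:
$C{\left(u,X \right)} = - \frac{u}{3}$ ($C{\left(u,X \right)} = - \frac{u + u}{6} = - \frac{2 u}{6} = - \frac{u}{3}$)
$s = -22126$ ($s = 4 - 22130 = -22126$)
$\left(- 110 \left(C{\left(6,-1 \right)} + \left(-1 + 4 \cdot 4\right)\right) + s\right) \left(14392 - 14716\right) = \left(- 110 \left(\left(- \frac{1}{3}\right) 6 + \left(-1 + 4 \cdot 4\right)\right) - 22126\right) \left(14392 - 14716\right) = \left(- 110 \left(-2 + \left(-1 + 16\right)\right) - 22126\right) \left(-324\right) = \left(- 110 \left(-2 + 15\right) - 22126\right) \left(-324\right) = \left(\left(-110\right) 13 - 22126\right) \left(-324\right) = \left(-1430 - 22126\right) \left(-324\right) = \left(-23556\right) \left(-324\right) = 7632144$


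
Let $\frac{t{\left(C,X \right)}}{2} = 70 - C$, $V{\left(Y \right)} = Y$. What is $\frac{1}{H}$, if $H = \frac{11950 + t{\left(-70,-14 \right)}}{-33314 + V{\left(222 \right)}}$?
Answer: $- \frac{16546}{6115} \approx -2.7058$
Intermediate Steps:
$t{\left(C,X \right)} = 140 - 2 C$ ($t{\left(C,X \right)} = 2 \left(70 - C\right) = 140 - 2 C$)
$H = - \frac{6115}{16546}$ ($H = \frac{11950 + \left(140 - -140\right)}{-33314 + 222} = \frac{11950 + \left(140 + 140\right)}{-33092} = \left(11950 + 280\right) \left(- \frac{1}{33092}\right) = 12230 \left(- \frac{1}{33092}\right) = - \frac{6115}{16546} \approx -0.36958$)
$\frac{1}{H} = \frac{1}{- \frac{6115}{16546}} = - \frac{16546}{6115}$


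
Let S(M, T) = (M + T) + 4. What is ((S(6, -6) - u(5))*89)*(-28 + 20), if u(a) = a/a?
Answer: -2136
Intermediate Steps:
u(a) = 1
S(M, T) = 4 + M + T
((S(6, -6) - u(5))*89)*(-28 + 20) = (((4 + 6 - 6) - 1*1)*89)*(-28 + 20) = ((4 - 1)*89)*(-8) = (3*89)*(-8) = 267*(-8) = -2136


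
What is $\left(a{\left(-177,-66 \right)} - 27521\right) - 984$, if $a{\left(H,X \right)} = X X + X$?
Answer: $-24215$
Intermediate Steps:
$a{\left(H,X \right)} = X + X^{2}$ ($a{\left(H,X \right)} = X^{2} + X = X + X^{2}$)
$\left(a{\left(-177,-66 \right)} - 27521\right) - 984 = \left(- 66 \left(1 - 66\right) - 27521\right) - 984 = \left(\left(-66\right) \left(-65\right) - 27521\right) - 984 = \left(4290 - 27521\right) - 984 = -23231 - 984 = -24215$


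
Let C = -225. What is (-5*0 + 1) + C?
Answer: -224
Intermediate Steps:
(-5*0 + 1) + C = (-5*0 + 1) - 225 = (0 + 1) - 225 = 1 - 225 = -224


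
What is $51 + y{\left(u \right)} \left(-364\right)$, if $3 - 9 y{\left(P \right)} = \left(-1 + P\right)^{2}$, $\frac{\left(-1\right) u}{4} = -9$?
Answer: $\frac{445267}{9} \approx 49474.0$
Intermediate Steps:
$u = 36$ ($u = \left(-4\right) \left(-9\right) = 36$)
$y{\left(P \right)} = \frac{1}{3} - \frac{\left(-1 + P\right)^{2}}{9}$
$51 + y{\left(u \right)} \left(-364\right) = 51 + \left(\frac{1}{3} - \frac{\left(-1 + 36\right)^{2}}{9}\right) \left(-364\right) = 51 + \left(\frac{1}{3} - \frac{35^{2}}{9}\right) \left(-364\right) = 51 + \left(\frac{1}{3} - \frac{1225}{9}\right) \left(-364\right) = 51 - - \frac{444808}{9} = 51 + \frac{444808}{9} = \frac{445267}{9}$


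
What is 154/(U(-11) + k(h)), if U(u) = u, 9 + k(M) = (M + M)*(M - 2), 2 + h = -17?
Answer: 77/389 ≈ 0.19794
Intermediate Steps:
h = -19 (h = -2 - 17 = -19)
k(M) = -9 + 2*M*(-2 + M) (k(M) = -9 + (M + M)*(M - 2) = -9 + (2*M)*(-2 + M) = -9 + 2*M*(-2 + M))
154/(U(-11) + k(h)) = 154/(-11 + (-9 - 4*(-19) + 2*(-19)**2)) = 154/(-11 + (-9 + 76 + 2*361)) = 154/(-11 + (-9 + 76 + 722)) = 154/(-11 + 789) = 154/778 = 154*(1/778) = 77/389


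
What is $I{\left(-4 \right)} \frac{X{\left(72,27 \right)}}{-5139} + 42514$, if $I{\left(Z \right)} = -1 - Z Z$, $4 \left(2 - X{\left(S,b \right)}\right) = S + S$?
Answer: $\frac{218478868}{5139} \approx 42514.0$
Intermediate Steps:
$X{\left(S,b \right)} = 2 - \frac{S}{2}$ ($X{\left(S,b \right)} = 2 - \frac{S + S}{4} = 2 - \frac{2 S}{4} = 2 - \frac{S}{2}$)
$I{\left(Z \right)} = -1 - Z^{2}$
$I{\left(-4 \right)} \frac{X{\left(72,27 \right)}}{-5139} + 42514 = \left(-1 - \left(-4\right)^{2}\right) \frac{2 - 36}{-5139} + 42514 = \left(-1 - 16\right) \left(2 - 36\right) \left(- \frac{1}{5139}\right) + 42514 = \left(-1 - 16\right) \left(\left(-34\right) \left(- \frac{1}{5139}\right)\right) + 42514 = \left(-17\right) \frac{34}{5139} + 42514 = - \frac{578}{5139} + 42514 = \frac{218478868}{5139}$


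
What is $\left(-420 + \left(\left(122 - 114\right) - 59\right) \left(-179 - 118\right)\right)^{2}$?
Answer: $216884529$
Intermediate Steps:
$\left(-420 + \left(\left(122 - 114\right) - 59\right) \left(-179 - 118\right)\right)^{2} = \left(-420 + \left(8 - 59\right) \left(-297\right)\right)^{2} = \left(-420 - -15147\right)^{2} = \left(-420 + 15147\right)^{2} = 14727^{2} = 216884529$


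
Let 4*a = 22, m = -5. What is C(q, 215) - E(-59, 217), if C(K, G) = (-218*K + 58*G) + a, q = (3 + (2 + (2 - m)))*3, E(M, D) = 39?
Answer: 9177/2 ≈ 4588.5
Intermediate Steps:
a = 11/2 (a = (¼)*22 = 11/2 ≈ 5.5000)
q = 36 (q = (3 + (2 + (2 - 1*(-5))))*3 = (3 + (2 + (2 + 5)))*3 = (3 + (2 + 7))*3 = (3 + 9)*3 = 12*3 = 36)
C(K, G) = 11/2 - 218*K + 58*G (C(K, G) = (-218*K + 58*G) + 11/2 = 11/2 - 218*K + 58*G)
C(q, 215) - E(-59, 217) = (11/2 - 218*36 + 58*215) - 1*39 = (11/2 - 7848 + 12470) - 39 = 9255/2 - 39 = 9177/2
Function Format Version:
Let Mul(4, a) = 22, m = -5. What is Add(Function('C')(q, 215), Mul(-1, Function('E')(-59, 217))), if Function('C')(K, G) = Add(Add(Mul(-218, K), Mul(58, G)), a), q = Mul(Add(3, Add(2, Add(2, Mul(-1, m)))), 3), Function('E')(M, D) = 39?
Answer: Rational(9177, 2) ≈ 4588.5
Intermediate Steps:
a = Rational(11, 2) (a = Mul(Rational(1, 4), 22) = Rational(11, 2) ≈ 5.5000)
q = 36 (q = Mul(Add(3, Add(2, Add(2, Mul(-1, -5)))), 3) = Mul(Add(3, Add(2, Add(2, 5))), 3) = Mul(Add(3, Add(2, 7)), 3) = Mul(Add(3, 9), 3) = Mul(12, 3) = 36)
Function('C')(K, G) = Add(Rational(11, 2), Mul(-218, K), Mul(58, G)) (Function('C')(K, G) = Add(Add(Mul(-218, K), Mul(58, G)), Rational(11, 2)) = Add(Rational(11, 2), Mul(-218, K), Mul(58, G)))
Add(Function('C')(q, 215), Mul(-1, Function('E')(-59, 217))) = Add(Add(Rational(11, 2), Mul(-218, 36), Mul(58, 215)), Mul(-1, 39)) = Add(Add(Rational(11, 2), -7848, 12470), -39) = Add(Rational(9255, 2), -39) = Rational(9177, 2)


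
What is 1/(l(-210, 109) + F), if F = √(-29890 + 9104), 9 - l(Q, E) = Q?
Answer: 219/68747 - I*√20786/68747 ≈ 0.0031856 - 0.0020972*I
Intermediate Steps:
l(Q, E) = 9 - Q
F = I*√20786 (F = √(-20786) = I*√20786 ≈ 144.17*I)
1/(l(-210, 109) + F) = 1/((9 - 1*(-210)) + I*√20786) = 1/((9 + 210) + I*√20786) = 1/(219 + I*√20786)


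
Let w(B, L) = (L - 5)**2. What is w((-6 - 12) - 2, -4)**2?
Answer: 6561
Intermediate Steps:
w(B, L) = (-5 + L)**2
w((-6 - 12) - 2, -4)**2 = ((-5 - 4)**2)**2 = ((-9)**2)**2 = 81**2 = 6561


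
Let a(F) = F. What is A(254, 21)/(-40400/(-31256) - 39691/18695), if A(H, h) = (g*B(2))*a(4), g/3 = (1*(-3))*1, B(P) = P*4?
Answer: 21035913120/60662987 ≈ 346.77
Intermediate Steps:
B(P) = 4*P
g = -9 (g = 3*((1*(-3))*1) = 3*(-3*1) = 3*(-3) = -9)
A(H, h) = -288 (A(H, h) = -36*2*4 = -9*8*4 = -72*4 = -288)
A(254, 21)/(-40400/(-31256) - 39691/18695) = -288/(-40400/(-31256) - 39691/18695) = -288/(-40400*(-1/31256) - 39691*1/18695) = -288/(5050/3907 - 39691/18695) = -288/(-60662987/73041365) = -288*(-73041365/60662987) = 21035913120/60662987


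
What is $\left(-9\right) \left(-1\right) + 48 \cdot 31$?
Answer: $1497$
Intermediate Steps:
$\left(-9\right) \left(-1\right) + 48 \cdot 31 = 9 + 1488 = 1497$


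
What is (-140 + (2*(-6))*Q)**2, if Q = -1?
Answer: 16384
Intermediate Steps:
(-140 + (2*(-6))*Q)**2 = (-140 + (2*(-6))*(-1))**2 = (-140 - 12*(-1))**2 = (-140 + 12)**2 = (-128)**2 = 16384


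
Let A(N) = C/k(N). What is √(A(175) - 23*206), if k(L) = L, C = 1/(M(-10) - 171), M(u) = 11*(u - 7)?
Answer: I*√743870266706/12530 ≈ 68.833*I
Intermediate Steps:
M(u) = -77 + 11*u (M(u) = 11*(-7 + u) = -77 + 11*u)
C = -1/358 (C = 1/((-77 + 11*(-10)) - 171) = 1/((-77 - 110) - 171) = 1/(-187 - 171) = 1/(-358) = -1/358 ≈ -0.0027933)
A(N) = -1/(358*N)
√(A(175) - 23*206) = √(-1/358/175 - 23*206) = √(-1/358*1/175 - 4738) = √(-1/62650 - 4738) = √(-296835701/62650) = I*√743870266706/12530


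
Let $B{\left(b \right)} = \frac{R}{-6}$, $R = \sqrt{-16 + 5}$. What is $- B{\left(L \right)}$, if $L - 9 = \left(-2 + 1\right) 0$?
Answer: $\frac{i \sqrt{11}}{6} \approx 0.55277 i$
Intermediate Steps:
$L = 9$ ($L = 9 + \left(-2 + 1\right) 0 = 9 - 0 = 9 + 0 = 9$)
$R = i \sqrt{11}$ ($R = \sqrt{-11} = i \sqrt{11} \approx 3.3166 i$)
$B{\left(b \right)} = - \frac{i \sqrt{11}}{6}$ ($B{\left(b \right)} = \frac{i \sqrt{11}}{-6} = - \frac{i \sqrt{11}}{6}$)
$- B{\left(L \right)} = - \frac{\left(-1\right) i \sqrt{11}}{6} = \frac{i \sqrt{11}}{6}$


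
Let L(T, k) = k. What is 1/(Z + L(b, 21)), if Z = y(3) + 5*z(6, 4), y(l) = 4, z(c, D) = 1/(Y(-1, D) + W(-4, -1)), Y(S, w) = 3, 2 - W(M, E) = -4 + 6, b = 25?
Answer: 3/80 ≈ 0.037500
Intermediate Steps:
W(M, E) = 0 (W(M, E) = 2 - (-4 + 6) = 2 - 1*2 = 2 - 2 = 0)
z(c, D) = ⅓ (z(c, D) = 1/(3 + 0) = 1/3 = ⅓)
Z = 17/3 (Z = 4 + 5*(⅓) = 4 + 5/3 = 17/3 ≈ 5.6667)
1/(Z + L(b, 21)) = 1/(17/3 + 21) = 1/(80/3) = 3/80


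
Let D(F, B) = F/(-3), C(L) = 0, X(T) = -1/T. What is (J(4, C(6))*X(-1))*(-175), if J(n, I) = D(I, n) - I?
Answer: 0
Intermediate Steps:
D(F, B) = -F/3 (D(F, B) = F*(-⅓) = -F/3)
J(n, I) = -4*I/3 (J(n, I) = -I/3 - I = -4*I/3)
(J(4, C(6))*X(-1))*(-175) = ((-4/3*0)*(-1/(-1)))*(-175) = (0*(-1*(-1)))*(-175) = (0*1)*(-175) = 0*(-175) = 0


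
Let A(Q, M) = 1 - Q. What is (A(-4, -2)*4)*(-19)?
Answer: -380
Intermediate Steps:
(A(-4, -2)*4)*(-19) = ((1 - 1*(-4))*4)*(-19) = ((1 + 4)*4)*(-19) = (5*4)*(-19) = 20*(-19) = -380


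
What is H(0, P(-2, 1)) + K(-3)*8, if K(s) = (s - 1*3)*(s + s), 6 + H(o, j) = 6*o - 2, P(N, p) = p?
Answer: 280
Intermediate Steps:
H(o, j) = -8 + 6*o (H(o, j) = -6 + (6*o - 2) = -6 + (-2 + 6*o) = -8 + 6*o)
K(s) = 2*s*(-3 + s) (K(s) = (s - 3)*(2*s) = (-3 + s)*(2*s) = 2*s*(-3 + s))
H(0, P(-2, 1)) + K(-3)*8 = (-8 + 6*0) + (2*(-3)*(-3 - 3))*8 = (-8 + 0) + (2*(-3)*(-6))*8 = -8 + 36*8 = -8 + 288 = 280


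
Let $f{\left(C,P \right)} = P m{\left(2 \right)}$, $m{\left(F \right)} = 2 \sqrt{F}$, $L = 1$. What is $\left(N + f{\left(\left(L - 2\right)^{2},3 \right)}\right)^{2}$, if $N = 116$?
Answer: $13528 + 1392 \sqrt{2} \approx 15497.0$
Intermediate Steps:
$f{\left(C,P \right)} = 2 P \sqrt{2}$ ($f{\left(C,P \right)} = P 2 \sqrt{2} = 2 P \sqrt{2}$)
$\left(N + f{\left(\left(L - 2\right)^{2},3 \right)}\right)^{2} = \left(116 + 2 \cdot 3 \sqrt{2}\right)^{2} = \left(116 + 6 \sqrt{2}\right)^{2}$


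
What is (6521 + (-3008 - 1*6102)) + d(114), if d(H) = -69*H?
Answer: -10455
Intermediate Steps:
(6521 + (-3008 - 1*6102)) + d(114) = (6521 + (-3008 - 1*6102)) - 69*114 = (6521 + (-3008 - 6102)) - 7866 = (6521 - 9110) - 7866 = -2589 - 7866 = -10455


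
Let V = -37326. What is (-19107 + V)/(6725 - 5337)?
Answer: -56433/1388 ≈ -40.658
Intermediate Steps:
(-19107 + V)/(6725 - 5337) = (-19107 - 37326)/(6725 - 5337) = -56433/1388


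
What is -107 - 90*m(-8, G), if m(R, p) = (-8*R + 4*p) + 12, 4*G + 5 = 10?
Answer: -7397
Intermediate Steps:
G = 5/4 (G = -5/4 + (¼)*10 = -5/4 + 5/2 = 5/4 ≈ 1.2500)
m(R, p) = 12 - 8*R + 4*p
-107 - 90*m(-8, G) = -107 - 90*(12 - 8*(-8) + 4*(5/4)) = -107 - 90*(12 + 64 + 5) = -107 - 90*81 = -107 - 7290 = -7397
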